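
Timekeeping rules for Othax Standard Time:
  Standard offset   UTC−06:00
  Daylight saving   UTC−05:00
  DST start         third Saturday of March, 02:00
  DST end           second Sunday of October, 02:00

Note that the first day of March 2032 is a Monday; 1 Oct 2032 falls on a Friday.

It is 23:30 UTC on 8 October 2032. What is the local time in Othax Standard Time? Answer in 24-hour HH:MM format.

18:30

1 March 2032 is a Monday, so the first Saturday is March 6 and the third is March 20.
1 October 2032 is a Friday, so the first Sunday is October 3 and the second is October 10.
At the standard offset (UTC−06:00), 23:30 UTC − 6h = 17:30 Othax Standard Time standard time.
The standard-time date in Othax Standard Time, 8 October 2032, falls between 20 March and 10 October, so daylight saving is in effect and Othax Standard Time is at UTC−05:00.
23:30 UTC − 5h = 18:30 local.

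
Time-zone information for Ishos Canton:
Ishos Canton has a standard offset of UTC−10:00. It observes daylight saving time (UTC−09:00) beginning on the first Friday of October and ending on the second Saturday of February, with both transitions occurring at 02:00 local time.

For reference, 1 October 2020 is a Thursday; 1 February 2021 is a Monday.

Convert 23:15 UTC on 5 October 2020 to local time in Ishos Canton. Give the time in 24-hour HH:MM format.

1 October 2020 is a Thursday, so the first Friday is October 2.
1 February 2021 is a Monday, so the first Saturday is February 6 and the second is February 13.
At the standard offset (UTC−10:00), 23:15 UTC − 10h = 13:15 Ishos Canton standard time.
The standard-time date in Ishos Canton, 5 October 2020, lies within the daylight-saving period (2 October 2020 – 13 February 2021), so Ishos Canton is on daylight time, UTC−09:00.
23:15 UTC − 9h = 14:15 local.

14:15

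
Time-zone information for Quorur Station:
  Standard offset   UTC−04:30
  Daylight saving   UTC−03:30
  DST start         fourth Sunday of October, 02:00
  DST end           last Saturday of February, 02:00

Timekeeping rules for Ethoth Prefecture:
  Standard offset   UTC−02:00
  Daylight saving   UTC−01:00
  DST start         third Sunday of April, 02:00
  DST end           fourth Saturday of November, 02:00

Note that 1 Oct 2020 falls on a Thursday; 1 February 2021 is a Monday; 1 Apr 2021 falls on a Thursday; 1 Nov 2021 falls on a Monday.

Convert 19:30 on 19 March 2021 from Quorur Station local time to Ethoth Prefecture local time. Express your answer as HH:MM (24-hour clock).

22:00

1 October 2020 is a Thursday, so the first Sunday is October 4 and the fourth is October 25.
1 February 2021 is a Monday, so Saturdays fall on 6, 13, 20, 27; the last is February 27.
Daylight saving runs 25 October 2020 – 27 February 2021; 19 March 2021 is outside that window, so Quorur Station is on standard time at UTC−04:30.
19:30 Quorur Station + 4h30m = 00:00 UTC (rolling into the next day, 20 March 2021).
1 April 2021 is a Thursday, so the first Sunday is April 4 and the third is April 18.
1 November 2021 is a Monday, so the first Saturday is November 6 and the fourth is November 27.
At the standard offset (UTC−02:00), 00:00 UTC − 2h = 22:00 Ethoth Prefecture standard time (rolling into the previous day, 19 March 2021).
Daylight saving runs 18 April – 27 November; the standard-time date in Ethoth Prefecture, 19 March 2021, is outside that window, so Ethoth Prefecture is on standard time at UTC−02:00.
00:00 UTC − 2h = 22:00 Ethoth Prefecture (rolling into the previous day, 19 March 2021).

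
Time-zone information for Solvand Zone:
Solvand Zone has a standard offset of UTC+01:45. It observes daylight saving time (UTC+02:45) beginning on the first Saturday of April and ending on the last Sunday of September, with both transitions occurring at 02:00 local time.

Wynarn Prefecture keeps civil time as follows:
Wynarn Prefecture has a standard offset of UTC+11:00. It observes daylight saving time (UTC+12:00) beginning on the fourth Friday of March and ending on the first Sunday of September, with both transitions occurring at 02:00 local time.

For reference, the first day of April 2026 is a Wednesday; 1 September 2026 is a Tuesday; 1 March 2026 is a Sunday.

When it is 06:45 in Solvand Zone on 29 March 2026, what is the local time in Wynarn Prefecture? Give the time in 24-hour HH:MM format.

17:00

1 April 2026 is a Wednesday, so the first Saturday is April 4.
1 September 2026 is a Tuesday, so Sundays fall on 6, 13, 20, 27; the last is September 27.
29 March 2026 is outside the daylight-saving period (4 April – 27 September), so Solvand Zone is on standard time, UTC+01:45.
06:45 Solvand Zone − 1h45m = 05:00 UTC.
1 March 2026 is a Sunday, so the first Friday is March 6 and the fourth is March 27.
1 September 2026 is a Tuesday, so the first Sunday is September 6.
At the standard offset (UTC+11:00), 05:00 UTC + 11h = 16:00 Wynarn Prefecture standard time.
The standard-time date in Wynarn Prefecture, 29 March 2026, lies within the daylight-saving period (27 March – 6 September), so Wynarn Prefecture is on daylight time, UTC+12:00.
05:00 UTC + 12h = 17:00 Wynarn Prefecture.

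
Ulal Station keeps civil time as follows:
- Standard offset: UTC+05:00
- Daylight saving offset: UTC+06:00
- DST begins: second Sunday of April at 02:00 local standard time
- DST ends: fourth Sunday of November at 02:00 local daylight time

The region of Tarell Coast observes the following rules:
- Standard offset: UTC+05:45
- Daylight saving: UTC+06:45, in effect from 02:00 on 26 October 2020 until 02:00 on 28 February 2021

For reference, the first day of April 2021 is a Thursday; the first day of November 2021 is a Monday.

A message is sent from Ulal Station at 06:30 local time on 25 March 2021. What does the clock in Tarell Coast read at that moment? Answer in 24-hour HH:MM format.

1 April 2021 is a Thursday, so the first Sunday is April 4 and the second is April 11.
1 November 2021 is a Monday, so the first Sunday is November 7 and the fourth is November 28.
25 March 2021 does not fall between 11 April and 28 November, so daylight saving is not in effect and Ulal Station is at UTC+05:00.
06:30 Ulal Station − 5h = 01:30 UTC.
At the standard offset (UTC+05:45), 01:30 UTC + 5h45m = 07:15 Tarell Coast standard time.
Daylight saving runs 26 October 2020 – 28 February 2021; the standard-time date in Tarell Coast, 25 March 2021, is outside that window, so Tarell Coast is on standard time at UTC+05:45.
01:30 UTC + 5h45m = 07:15 Tarell Coast.

07:15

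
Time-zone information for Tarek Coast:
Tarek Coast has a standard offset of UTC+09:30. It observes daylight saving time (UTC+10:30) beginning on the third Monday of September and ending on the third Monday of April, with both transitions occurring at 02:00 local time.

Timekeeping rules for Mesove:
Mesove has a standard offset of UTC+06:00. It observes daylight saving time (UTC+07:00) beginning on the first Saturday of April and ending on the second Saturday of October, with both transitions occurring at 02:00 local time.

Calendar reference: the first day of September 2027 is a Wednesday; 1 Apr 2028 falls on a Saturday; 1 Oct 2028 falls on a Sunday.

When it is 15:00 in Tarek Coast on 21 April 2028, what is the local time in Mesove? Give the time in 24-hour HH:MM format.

12:30

1 September 2027 is a Wednesday, so the first Monday is September 6 and the third is September 20.
1 April 2028 is a Saturday, so the first Monday is April 3 and the third is April 17.
21 April 2028 does not fall between 20 September 2027 and 17 April 2028, so daylight saving is not in effect and Tarek Coast is at UTC+09:30.
15:00 Tarek Coast − 9h30m = 05:30 UTC.
1 April 2028 is a Saturday, so the first Saturday is April 1.
1 October 2028 is a Sunday, so the first Saturday is October 7 and the second is October 14.
At the standard offset (UTC+06:00), 05:30 UTC + 6h = 11:30 Mesove standard time.
The standard-time date in Mesove, 21 April 2028, lies within the daylight-saving period (1 April – 14 October), so Mesove is on daylight time, UTC+07:00.
05:30 UTC + 7h = 12:30 Mesove.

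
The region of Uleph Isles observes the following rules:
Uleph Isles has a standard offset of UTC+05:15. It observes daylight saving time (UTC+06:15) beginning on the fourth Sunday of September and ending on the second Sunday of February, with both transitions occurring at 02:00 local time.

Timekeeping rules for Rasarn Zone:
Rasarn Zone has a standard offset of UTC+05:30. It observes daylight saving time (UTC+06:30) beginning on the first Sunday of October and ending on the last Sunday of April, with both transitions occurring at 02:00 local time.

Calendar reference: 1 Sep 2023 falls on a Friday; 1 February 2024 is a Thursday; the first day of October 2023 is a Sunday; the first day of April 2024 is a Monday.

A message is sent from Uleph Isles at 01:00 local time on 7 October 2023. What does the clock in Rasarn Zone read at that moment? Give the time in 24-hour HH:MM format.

1 September 2023 is a Friday, so the first Sunday is September 3 and the fourth is September 24.
1 February 2024 is a Thursday, so the first Sunday is February 4 and the second is February 11.
Daylight saving runs 24 September 2023 – 11 February 2024; 7 October 2023 is inside that window, so Uleph Isles is at UTC+06:15.
01:00 Uleph Isles − 6h15m = 18:45 UTC (rolling into the previous day, 6 October 2023).
1 October 2023 is a Sunday, so the first Sunday is October 1.
1 April 2024 is a Monday, so Sundays fall on 7, 14, 21, 28; the last is April 28.
At the standard offset (UTC+05:30), 18:45 UTC + 5h30m = 00:15 Rasarn Zone standard time (rolling into the next day, 7 October 2023).
The standard-time date in Rasarn Zone, 7 October 2023, falls between 1 October 2023 and 28 April 2024, so daylight saving is in effect and Rasarn Zone is at UTC+06:30.
18:45 UTC + 6h30m = 01:15 Rasarn Zone (rolling into the next day, 7 October 2023).

01:15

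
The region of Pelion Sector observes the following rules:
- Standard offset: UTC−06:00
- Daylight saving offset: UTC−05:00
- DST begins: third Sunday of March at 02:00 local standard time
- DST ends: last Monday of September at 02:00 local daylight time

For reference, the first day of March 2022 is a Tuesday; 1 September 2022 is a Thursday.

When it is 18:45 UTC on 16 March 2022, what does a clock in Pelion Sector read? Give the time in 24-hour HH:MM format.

1 March 2022 is a Tuesday, so the first Sunday is March 6 and the third is March 20.
1 September 2022 is a Thursday, so Mondays fall on 5, 12, 19, 26; the last is September 26.
At the standard offset (UTC−06:00), 18:45 UTC − 6h = 12:45 Pelion Sector standard time.
The standard-time date in Pelion Sector, 16 March 2022, does not fall between 20 March and 26 September, so daylight saving is not in effect and Pelion Sector is at UTC−06:00.
18:45 UTC − 6h = 12:45 local.

12:45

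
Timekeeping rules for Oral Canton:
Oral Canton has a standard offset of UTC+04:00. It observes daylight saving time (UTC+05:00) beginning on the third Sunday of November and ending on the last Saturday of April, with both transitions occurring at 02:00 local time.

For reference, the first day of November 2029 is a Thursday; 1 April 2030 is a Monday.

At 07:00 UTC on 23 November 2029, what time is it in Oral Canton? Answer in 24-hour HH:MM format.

1 November 2029 is a Thursday, so the first Sunday is November 4 and the third is November 18.
1 April 2030 is a Monday, so Saturdays fall on 6, 13, 20, 27; the last is April 27.
At the standard offset (UTC+04:00), 07:00 UTC + 4h = 11:00 Oral Canton standard time.
The standard-time date in Oral Canton, 23 November 2029, lies within the daylight-saving period (18 November 2029 – 27 April 2030), so Oral Canton is on daylight time, UTC+05:00.
07:00 UTC + 5h = 12:00 local.

12:00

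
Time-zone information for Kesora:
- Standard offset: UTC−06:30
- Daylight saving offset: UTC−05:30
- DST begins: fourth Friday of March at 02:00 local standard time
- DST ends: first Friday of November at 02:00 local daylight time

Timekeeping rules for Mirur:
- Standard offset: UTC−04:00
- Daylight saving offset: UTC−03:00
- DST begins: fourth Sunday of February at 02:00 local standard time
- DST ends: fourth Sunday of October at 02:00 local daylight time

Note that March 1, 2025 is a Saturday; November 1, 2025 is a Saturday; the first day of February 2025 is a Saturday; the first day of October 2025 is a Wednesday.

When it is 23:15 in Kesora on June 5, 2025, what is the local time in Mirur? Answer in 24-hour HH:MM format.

1 March 2025 is a Saturday, so the first Friday is March 7 and the fourth is March 28.
1 November 2025 is a Saturday, so the first Friday is November 7.
Daylight saving runs 28 March – 7 November; June 5, 2025 is inside that window, so Kesora is at UTC−05:30.
23:15 Kesora + 5h30m = 04:45 UTC (rolling into the next day, 6 June 2025).
1 February 2025 is a Saturday, so the first Sunday is February 2 and the fourth is February 23.
1 October 2025 is a Wednesday, so the first Sunday is October 5 and the fourth is October 26.
At the standard offset (UTC−04:00), 04:45 UTC − 4h = 00:45 Mirur standard time.
The standard-time date in Mirur, June 6, 2025, lies within the daylight-saving period (23 February – 26 October), so Mirur is on daylight time, UTC−03:00.
04:45 UTC − 3h = 01:45 Mirur.

01:45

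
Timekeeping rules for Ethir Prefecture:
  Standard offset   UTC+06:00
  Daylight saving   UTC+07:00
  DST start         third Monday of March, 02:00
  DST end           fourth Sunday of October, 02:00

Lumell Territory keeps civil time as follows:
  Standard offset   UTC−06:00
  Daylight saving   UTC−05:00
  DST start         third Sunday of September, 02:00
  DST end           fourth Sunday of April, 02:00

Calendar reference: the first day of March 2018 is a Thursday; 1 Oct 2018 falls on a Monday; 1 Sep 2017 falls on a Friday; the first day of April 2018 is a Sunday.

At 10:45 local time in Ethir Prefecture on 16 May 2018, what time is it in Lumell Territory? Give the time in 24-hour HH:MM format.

1 March 2018 is a Thursday, so the first Monday is March 5 and the third is March 19.
1 October 2018 is a Monday, so the first Sunday is October 7 and the fourth is October 28.
16 May 2018 lies within the daylight-saving period (19 March – 28 October), so Ethir Prefecture is on daylight time, UTC+07:00.
10:45 Ethir Prefecture − 7h = 03:45 UTC.
1 September 2017 is a Friday, so the first Sunday is September 3 and the third is September 17.
1 April 2018 is a Sunday, so the first Sunday is April 1 and the fourth is April 22.
At the standard offset (UTC−06:00), 03:45 UTC − 6h = 21:45 Lumell Territory standard time (rolling into the previous day, 15 May 2018).
The standard-time date in Lumell Territory, 15 May 2018, does not fall between 17 September 2017 and 22 April 2018, so daylight saving is not in effect and Lumell Territory is at UTC−06:00.
03:45 UTC − 6h = 21:45 Lumell Territory (rolling into the previous day, 15 May 2018).

21:45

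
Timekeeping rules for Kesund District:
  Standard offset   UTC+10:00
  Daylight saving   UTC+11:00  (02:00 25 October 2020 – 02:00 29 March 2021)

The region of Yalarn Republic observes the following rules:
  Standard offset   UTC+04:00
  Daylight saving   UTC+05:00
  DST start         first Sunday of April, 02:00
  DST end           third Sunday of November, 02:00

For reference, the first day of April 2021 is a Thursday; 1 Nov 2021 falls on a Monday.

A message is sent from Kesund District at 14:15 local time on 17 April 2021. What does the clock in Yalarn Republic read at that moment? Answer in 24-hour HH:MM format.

17 April 2021 is outside the daylight-saving period (25 October 2020 – 29 March 2021), so Kesund District is on standard time, UTC+10:00.
14:15 Kesund District − 10h = 04:15 UTC.
1 April 2021 is a Thursday, so the first Sunday is April 4.
1 November 2021 is a Monday, so the first Sunday is November 7 and the third is November 21.
At the standard offset (UTC+04:00), 04:15 UTC + 4h = 08:15 Yalarn Republic standard time.
Daylight saving runs 4 April – 21 November; the standard-time date in Yalarn Republic, 17 April 2021, is inside that window, so Yalarn Republic is at UTC+05:00.
04:15 UTC + 5h = 09:15 Yalarn Republic.

09:15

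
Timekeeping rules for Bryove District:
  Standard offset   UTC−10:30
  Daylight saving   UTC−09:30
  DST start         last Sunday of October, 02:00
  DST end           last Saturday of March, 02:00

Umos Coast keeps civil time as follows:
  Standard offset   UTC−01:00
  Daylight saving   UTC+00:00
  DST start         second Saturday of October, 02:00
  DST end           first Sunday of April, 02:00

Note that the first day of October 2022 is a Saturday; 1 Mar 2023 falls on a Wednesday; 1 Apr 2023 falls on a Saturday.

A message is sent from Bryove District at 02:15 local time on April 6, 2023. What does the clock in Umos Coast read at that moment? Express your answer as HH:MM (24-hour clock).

1 October 2022 is a Saturday, so Sundays fall on 2, 9, 16, 23, 30; the last is October 30.
1 March 2023 is a Wednesday, so Saturdays fall on 4, 11, 18, 25; the last is March 25.
April 6, 2023 is outside the daylight-saving period (30 October 2022 – 25 March 2023), so Bryove District is on standard time, UTC−10:30.
02:15 Bryove District + 10h30m = 12:45 UTC.
1 October 2022 is a Saturday, so the first Saturday is October 1 and the second is October 8.
1 April 2023 is a Saturday, so the first Sunday is April 2.
At the standard offset (UTC−01:00), 12:45 UTC − 1h = 11:45 Umos Coast standard time.
The standard-time date in Umos Coast, April 6, 2023, is outside the daylight-saving period (8 October 2022 – 2 April 2023), so Umos Coast is on standard time, UTC−01:00.
12:45 UTC − 1h = 11:45 Umos Coast.

11:45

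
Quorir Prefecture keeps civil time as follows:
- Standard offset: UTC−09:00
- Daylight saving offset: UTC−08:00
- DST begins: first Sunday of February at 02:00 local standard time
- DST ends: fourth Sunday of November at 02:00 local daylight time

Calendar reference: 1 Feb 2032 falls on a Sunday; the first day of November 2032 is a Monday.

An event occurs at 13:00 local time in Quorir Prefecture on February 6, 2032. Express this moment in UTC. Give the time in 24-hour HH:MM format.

21:00

1 February 2032 is a Sunday, so the first Sunday is February 1.
1 November 2032 is a Monday, so the first Sunday is November 7 and the fourth is November 28.
Daylight saving runs 1 February – 28 November; February 6, 2032 is inside that window, so Quorir Prefecture is at UTC−08:00.
13:00 local + 8h = 21:00 UTC.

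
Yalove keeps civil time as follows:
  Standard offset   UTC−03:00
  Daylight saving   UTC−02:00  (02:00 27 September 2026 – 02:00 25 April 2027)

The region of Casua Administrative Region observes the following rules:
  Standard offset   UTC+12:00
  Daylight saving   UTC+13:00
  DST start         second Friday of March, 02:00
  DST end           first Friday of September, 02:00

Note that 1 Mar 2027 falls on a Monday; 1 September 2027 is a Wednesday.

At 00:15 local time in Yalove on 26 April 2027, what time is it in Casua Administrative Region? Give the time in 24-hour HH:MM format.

26 April 2027 is outside the daylight-saving period (27 September 2026 – 25 April 2027), so Yalove is on standard time, UTC−03:00.
00:15 Yalove + 3h = 03:15 UTC.
1 March 2027 is a Monday, so the first Friday is March 5 and the second is March 12.
1 September 2027 is a Wednesday, so the first Friday is September 3.
At the standard offset (UTC+12:00), 03:15 UTC + 12h = 15:15 Casua Administrative Region standard time.
The standard-time date in Casua Administrative Region, 26 April 2027, lies within the daylight-saving period (12 March – 3 September), so Casua Administrative Region is on daylight time, UTC+13:00.
03:15 UTC + 13h = 16:15 Casua Administrative Region.

16:15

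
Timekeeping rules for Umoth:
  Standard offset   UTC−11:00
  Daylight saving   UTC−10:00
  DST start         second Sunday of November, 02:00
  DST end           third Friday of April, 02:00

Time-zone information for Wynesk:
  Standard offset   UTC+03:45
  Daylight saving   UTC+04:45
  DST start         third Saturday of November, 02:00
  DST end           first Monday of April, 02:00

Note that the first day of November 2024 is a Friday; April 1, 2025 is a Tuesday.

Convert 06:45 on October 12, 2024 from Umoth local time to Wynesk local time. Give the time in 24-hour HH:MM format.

1 November 2024 is a Friday, so the first Sunday is November 3 and the second is November 10.
1 April 2025 is a Tuesday, so the first Friday is April 4 and the third is April 18.
October 12, 2024 is outside the daylight-saving period (10 November 2024 – 18 April 2025), so Umoth is on standard time, UTC−11:00.
06:45 Umoth + 11h = 17:45 UTC.
1 November 2024 is a Friday, so the first Saturday is November 2 and the third is November 16.
1 April 2025 is a Tuesday, so the first Monday is April 7.
At the standard offset (UTC+03:45), 17:45 UTC + 3h45m = 21:30 Wynesk standard time.
Daylight saving runs 16 November 2024 – 7 April 2025; the standard-time date in Wynesk, October 12, 2024, is outside that window, so Wynesk is on standard time at UTC+03:45.
17:45 UTC + 3h45m = 21:30 Wynesk.

21:30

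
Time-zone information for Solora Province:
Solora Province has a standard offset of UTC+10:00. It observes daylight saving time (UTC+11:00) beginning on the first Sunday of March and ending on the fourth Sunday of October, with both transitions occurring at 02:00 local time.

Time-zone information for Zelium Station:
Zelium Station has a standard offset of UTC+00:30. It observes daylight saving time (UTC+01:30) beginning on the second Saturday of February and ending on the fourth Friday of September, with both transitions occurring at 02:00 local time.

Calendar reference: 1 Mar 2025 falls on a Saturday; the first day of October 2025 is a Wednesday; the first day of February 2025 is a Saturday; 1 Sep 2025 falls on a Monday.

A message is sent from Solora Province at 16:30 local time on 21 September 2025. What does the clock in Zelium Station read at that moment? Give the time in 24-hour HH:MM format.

1 March 2025 is a Saturday, so the first Sunday is March 2.
1 October 2025 is a Wednesday, so the first Sunday is October 5 and the fourth is October 26.
21 September 2025 lies within the daylight-saving period (2 March – 26 October), so Solora Province is on daylight time, UTC+11:00.
16:30 Solora Province − 11h = 05:30 UTC.
1 February 2025 is a Saturday, so the first Saturday is February 1 and the second is February 8.
1 September 2025 is a Monday, so the first Friday is September 5 and the fourth is September 26.
At the standard offset (UTC+00:30), 05:30 UTC + 0h30m = 06:00 Zelium Station standard time.
Daylight saving runs 8 February – 26 September; the standard-time date in Zelium Station, 21 September 2025, is inside that window, so Zelium Station is at UTC+01:30.
05:30 UTC + 1h30m = 07:00 Zelium Station.

07:00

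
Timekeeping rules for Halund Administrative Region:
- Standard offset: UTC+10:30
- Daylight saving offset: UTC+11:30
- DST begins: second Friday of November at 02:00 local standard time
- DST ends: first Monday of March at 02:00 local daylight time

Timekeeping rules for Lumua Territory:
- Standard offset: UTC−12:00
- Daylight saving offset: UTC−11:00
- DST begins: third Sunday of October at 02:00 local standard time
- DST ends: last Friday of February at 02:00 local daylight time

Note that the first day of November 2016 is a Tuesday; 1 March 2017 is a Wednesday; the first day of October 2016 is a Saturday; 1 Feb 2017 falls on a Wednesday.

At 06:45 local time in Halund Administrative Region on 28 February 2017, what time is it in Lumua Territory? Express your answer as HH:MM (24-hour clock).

07:15

1 November 2016 is a Tuesday, so the first Friday is November 4 and the second is November 11.
1 March 2017 is a Wednesday, so the first Monday is March 6.
28 February 2017 falls between 11 November 2016 and 6 March 2017, so daylight saving is in effect and Halund Administrative Region is at UTC+11:30.
06:45 Halund Administrative Region − 11h30m = 19:15 UTC (rolling into the previous day, 27 February 2017).
1 October 2016 is a Saturday, so the first Sunday is October 2 and the third is October 16.
1 February 2017 is a Wednesday, so Fridays fall on 3, 10, 17, 24; the last is February 24.
At the standard offset (UTC−12:00), 19:15 UTC − 12h = 07:15 Lumua Territory standard time.
Daylight saving runs 16 October 2016 – 24 February 2017; the standard-time date in Lumua Territory, 27 February 2017, is outside that window, so Lumua Territory is on standard time at UTC−12:00.
19:15 UTC − 12h = 07:15 Lumua Territory.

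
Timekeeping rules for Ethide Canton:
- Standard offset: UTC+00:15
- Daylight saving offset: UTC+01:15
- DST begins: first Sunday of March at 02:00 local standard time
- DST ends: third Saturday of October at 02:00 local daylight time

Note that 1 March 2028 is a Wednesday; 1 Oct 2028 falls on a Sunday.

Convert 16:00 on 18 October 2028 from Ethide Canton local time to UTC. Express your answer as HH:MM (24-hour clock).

14:45

1 March 2028 is a Wednesday, so the first Sunday is March 5.
1 October 2028 is a Sunday, so the first Saturday is October 7 and the third is October 21.
Daylight saving runs 5 March – 21 October; 18 October 2028 is inside that window, so Ethide Canton is at UTC+01:15.
16:00 local − 1h15m = 14:45 UTC.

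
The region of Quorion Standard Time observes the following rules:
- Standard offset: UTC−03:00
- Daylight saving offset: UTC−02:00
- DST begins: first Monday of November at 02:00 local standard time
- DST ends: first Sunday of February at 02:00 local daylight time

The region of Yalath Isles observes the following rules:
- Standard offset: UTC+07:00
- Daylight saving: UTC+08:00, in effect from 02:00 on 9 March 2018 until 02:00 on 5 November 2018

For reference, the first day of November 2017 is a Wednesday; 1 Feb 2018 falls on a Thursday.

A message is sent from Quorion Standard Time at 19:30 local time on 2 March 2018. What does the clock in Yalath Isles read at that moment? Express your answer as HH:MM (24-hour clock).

05:30

1 November 2017 is a Wednesday, so the first Monday is November 6.
1 February 2018 is a Thursday, so the first Sunday is February 4.
2 March 2018 does not fall between 6 November 2017 and 4 February 2018, so daylight saving is not in effect and Quorion Standard Time is at UTC−03:00.
19:30 Quorion Standard Time + 3h = 22:30 UTC.
At the standard offset (UTC+07:00), 22:30 UTC + 7h = 05:30 Yalath Isles standard time (rolling into the next day, 3 March 2018).
Daylight saving runs 9 March – 5 November; the standard-time date in Yalath Isles, 3 March 2018, is outside that window, so Yalath Isles is on standard time at UTC+07:00.
22:30 UTC + 7h = 05:30 Yalath Isles (rolling into the next day, 3 March 2018).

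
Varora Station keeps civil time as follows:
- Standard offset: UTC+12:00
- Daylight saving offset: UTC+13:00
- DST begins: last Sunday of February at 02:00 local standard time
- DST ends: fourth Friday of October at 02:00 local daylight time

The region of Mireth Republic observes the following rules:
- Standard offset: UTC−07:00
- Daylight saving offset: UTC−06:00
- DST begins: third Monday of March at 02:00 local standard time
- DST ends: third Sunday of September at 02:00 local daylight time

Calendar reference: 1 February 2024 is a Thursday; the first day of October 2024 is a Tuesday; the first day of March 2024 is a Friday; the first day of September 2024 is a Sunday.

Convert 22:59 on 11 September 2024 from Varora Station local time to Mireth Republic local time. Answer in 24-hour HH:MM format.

03:59

1 February 2024 is a Thursday, so Sundays fall on 4, 11, 18, 25; the last is February 25.
1 October 2024 is a Tuesday, so the first Friday is October 4 and the fourth is October 25.
Daylight saving runs 25 February – 25 October; 11 September 2024 is inside that window, so Varora Station is at UTC+13:00.
22:59 Varora Station − 13h = 09:59 UTC.
1 March 2024 is a Friday, so the first Monday is March 4 and the third is March 18.
1 September 2024 is a Sunday, so the first Sunday is September 1 and the third is September 15.
At the standard offset (UTC−07:00), 09:59 UTC − 7h = 02:59 Mireth Republic standard time.
The standard-time date in Mireth Republic, 11 September 2024, falls between 18 March and 15 September, so daylight saving is in effect and Mireth Republic is at UTC−06:00.
09:59 UTC − 6h = 03:59 Mireth Republic.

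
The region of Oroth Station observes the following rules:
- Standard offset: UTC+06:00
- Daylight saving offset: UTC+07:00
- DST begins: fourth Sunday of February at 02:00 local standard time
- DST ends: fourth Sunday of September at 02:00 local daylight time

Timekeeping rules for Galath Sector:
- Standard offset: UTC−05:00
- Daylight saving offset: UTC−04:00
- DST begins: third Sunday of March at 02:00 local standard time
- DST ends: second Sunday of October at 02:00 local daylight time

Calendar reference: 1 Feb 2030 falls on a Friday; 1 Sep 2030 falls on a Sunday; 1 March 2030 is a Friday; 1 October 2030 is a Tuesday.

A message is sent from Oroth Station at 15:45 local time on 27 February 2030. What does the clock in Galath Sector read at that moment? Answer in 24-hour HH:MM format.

1 February 2030 is a Friday, so the first Sunday is February 3 and the fourth is February 24.
1 September 2030 is a Sunday, so the first Sunday is September 1 and the fourth is September 22.
27 February 2030 falls between 24 February and 22 September, so daylight saving is in effect and Oroth Station is at UTC+07:00.
15:45 Oroth Station − 7h = 08:45 UTC.
1 March 2030 is a Friday, so the first Sunday is March 3 and the third is March 17.
1 October 2030 is a Tuesday, so the first Sunday is October 6 and the second is October 13.
At the standard offset (UTC−05:00), 08:45 UTC − 5h = 03:45 Galath Sector standard time.
The standard-time date in Galath Sector, 27 February 2030, is outside the daylight-saving period (17 March – 13 October), so Galath Sector is on standard time, UTC−05:00.
08:45 UTC − 5h = 03:45 Galath Sector.

03:45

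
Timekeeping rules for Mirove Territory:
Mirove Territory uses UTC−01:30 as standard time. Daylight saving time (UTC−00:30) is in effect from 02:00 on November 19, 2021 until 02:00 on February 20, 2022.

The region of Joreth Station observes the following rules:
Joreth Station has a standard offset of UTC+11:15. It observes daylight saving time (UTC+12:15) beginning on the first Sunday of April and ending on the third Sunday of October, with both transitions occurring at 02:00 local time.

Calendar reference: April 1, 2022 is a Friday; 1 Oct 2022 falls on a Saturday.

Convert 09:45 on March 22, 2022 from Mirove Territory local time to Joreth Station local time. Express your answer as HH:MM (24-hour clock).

Daylight saving runs 19 November 2021 – 20 February 2022; March 22, 2022 is outside that window, so Mirove Territory is on standard time at UTC−01:30.
09:45 Mirove Territory + 1h30m = 11:15 UTC.
1 April 2022 is a Friday, so the first Sunday is April 3.
1 October 2022 is a Saturday, so the first Sunday is October 2 and the third is October 16.
At the standard offset (UTC+11:15), 11:15 UTC + 11h15m = 22:30 Joreth Station standard time.
The standard-time date in Joreth Station, March 22, 2022, is outside the daylight-saving period (3 April – 16 October), so Joreth Station is on standard time, UTC+11:15.
11:15 UTC + 11h15m = 22:30 Joreth Station.

22:30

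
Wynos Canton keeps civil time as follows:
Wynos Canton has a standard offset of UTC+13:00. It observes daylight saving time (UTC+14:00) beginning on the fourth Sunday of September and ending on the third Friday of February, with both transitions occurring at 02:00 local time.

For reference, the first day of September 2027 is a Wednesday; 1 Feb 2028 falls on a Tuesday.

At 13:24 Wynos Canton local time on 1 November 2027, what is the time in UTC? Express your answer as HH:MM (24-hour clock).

23:24

1 September 2027 is a Wednesday, so the first Sunday is September 5 and the fourth is September 26.
1 February 2028 is a Tuesday, so the first Friday is February 4 and the third is February 18.
1 November 2027 lies within the daylight-saving period (26 September 2027 – 18 February 2028), so Wynos Canton is on daylight time, UTC+14:00.
13:24 local − 14h = 23:24 UTC (rolling into the previous day, 31 October 2027).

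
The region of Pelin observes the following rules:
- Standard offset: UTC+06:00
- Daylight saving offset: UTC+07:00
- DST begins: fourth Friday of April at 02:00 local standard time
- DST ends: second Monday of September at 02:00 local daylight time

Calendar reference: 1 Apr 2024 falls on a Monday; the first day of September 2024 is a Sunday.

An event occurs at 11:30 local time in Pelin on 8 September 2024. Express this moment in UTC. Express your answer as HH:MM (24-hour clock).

04:30

1 April 2024 is a Monday, so the first Friday is April 5 and the fourth is April 26.
1 September 2024 is a Sunday, so the first Monday is September 2 and the second is September 9.
8 September 2024 lies within the daylight-saving period (26 April – 9 September), so Pelin is on daylight time, UTC+07:00.
11:30 local − 7h = 04:30 UTC.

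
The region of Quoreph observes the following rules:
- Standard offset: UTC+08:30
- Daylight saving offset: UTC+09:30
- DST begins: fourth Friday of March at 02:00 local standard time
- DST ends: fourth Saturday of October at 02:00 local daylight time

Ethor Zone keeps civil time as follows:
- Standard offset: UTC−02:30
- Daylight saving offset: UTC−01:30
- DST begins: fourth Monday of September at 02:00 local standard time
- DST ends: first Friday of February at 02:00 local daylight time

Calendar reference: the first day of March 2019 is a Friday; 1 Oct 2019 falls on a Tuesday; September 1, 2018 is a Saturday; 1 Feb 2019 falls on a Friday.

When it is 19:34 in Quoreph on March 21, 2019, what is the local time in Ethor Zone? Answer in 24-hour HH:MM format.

08:34

1 March 2019 is a Friday, so the first Friday is March 1 and the fourth is March 22.
1 October 2019 is a Tuesday, so the first Saturday is October 5 and the fourth is October 26.
March 21, 2019 is outside the daylight-saving period (22 March – 26 October), so Quoreph is on standard time, UTC+08:30.
19:34 Quoreph − 8h30m = 11:04 UTC.
1 September 2018 is a Saturday, so the first Monday is September 3 and the fourth is September 24.
1 February 2019 is a Friday, so the first Friday is February 1.
At the standard offset (UTC−02:30), 11:04 UTC − 2h30m = 08:34 Ethor Zone standard time.
The standard-time date in Ethor Zone, March 21, 2019, does not fall between 24 September 2018 and 1 February 2019, so daylight saving is not in effect and Ethor Zone is at UTC−02:30.
11:04 UTC − 2h30m = 08:34 Ethor Zone.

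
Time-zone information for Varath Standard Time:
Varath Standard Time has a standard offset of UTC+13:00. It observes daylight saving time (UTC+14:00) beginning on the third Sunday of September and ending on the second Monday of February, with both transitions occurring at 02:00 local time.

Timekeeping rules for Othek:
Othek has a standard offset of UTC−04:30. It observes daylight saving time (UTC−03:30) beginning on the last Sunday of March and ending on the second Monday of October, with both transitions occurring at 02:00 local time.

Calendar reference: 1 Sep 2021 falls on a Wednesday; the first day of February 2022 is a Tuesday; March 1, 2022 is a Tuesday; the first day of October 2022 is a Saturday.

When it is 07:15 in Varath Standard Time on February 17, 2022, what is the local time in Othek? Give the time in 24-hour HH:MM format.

13:45

1 September 2021 is a Wednesday, so the first Sunday is September 5 and the third is September 19.
1 February 2022 is a Tuesday, so the first Monday is February 7 and the second is February 14.
Daylight saving runs 19 September 2021 – 14 February 2022; February 17, 2022 is outside that window, so Varath Standard Time is on standard time at UTC+13:00.
07:15 Varath Standard Time − 13h = 18:15 UTC (rolling into the previous day, 16 February 2022).
1 March 2022 is a Tuesday, so Sundays fall on 6, 13, 20, 27; the last is March 27.
1 October 2022 is a Saturday, so the first Monday is October 3 and the second is October 10.
At the standard offset (UTC−04:30), 18:15 UTC − 4h30m = 13:45 Othek standard time.
The standard-time date in Othek, February 16, 2022, is outside the daylight-saving period (27 March – 10 October), so Othek is on standard time, UTC−04:30.
18:15 UTC − 4h30m = 13:45 Othek.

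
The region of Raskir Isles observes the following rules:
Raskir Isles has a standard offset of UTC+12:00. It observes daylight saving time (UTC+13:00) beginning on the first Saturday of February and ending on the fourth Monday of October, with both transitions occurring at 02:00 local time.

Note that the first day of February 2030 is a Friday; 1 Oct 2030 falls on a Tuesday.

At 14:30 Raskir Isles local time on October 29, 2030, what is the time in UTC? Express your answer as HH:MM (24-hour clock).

02:30

1 February 2030 is a Friday, so the first Saturday is February 2.
1 October 2030 is a Tuesday, so the first Monday is October 7 and the fourth is October 28.
October 29, 2030 does not fall between 2 February and 28 October, so daylight saving is not in effect and Raskir Isles is at UTC+12:00.
14:30 local − 12h = 02:30 UTC.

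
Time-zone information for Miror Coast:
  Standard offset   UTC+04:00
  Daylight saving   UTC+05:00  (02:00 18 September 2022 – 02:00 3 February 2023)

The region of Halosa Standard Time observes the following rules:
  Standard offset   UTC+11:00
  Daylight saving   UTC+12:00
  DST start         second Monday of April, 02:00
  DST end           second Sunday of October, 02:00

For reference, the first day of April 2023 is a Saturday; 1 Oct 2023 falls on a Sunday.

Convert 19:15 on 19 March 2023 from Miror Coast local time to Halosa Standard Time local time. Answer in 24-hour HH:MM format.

02:15

19 March 2023 is outside the daylight-saving period (18 September 2022 – 3 February 2023), so Miror Coast is on standard time, UTC+04:00.
19:15 Miror Coast − 4h = 15:15 UTC.
1 April 2023 is a Saturday, so the first Monday is April 3 and the second is April 10.
1 October 2023 is a Sunday, so the first Sunday is October 1 and the second is October 8.
At the standard offset (UTC+11:00), 15:15 UTC + 11h = 02:15 Halosa Standard Time standard time (rolling into the next day, 20 March 2023).
The standard-time date in Halosa Standard Time, 20 March 2023, is outside the daylight-saving period (10 April – 8 October), so Halosa Standard Time is on standard time, UTC+11:00.
15:15 UTC + 11h = 02:15 Halosa Standard Time (rolling into the next day, 20 March 2023).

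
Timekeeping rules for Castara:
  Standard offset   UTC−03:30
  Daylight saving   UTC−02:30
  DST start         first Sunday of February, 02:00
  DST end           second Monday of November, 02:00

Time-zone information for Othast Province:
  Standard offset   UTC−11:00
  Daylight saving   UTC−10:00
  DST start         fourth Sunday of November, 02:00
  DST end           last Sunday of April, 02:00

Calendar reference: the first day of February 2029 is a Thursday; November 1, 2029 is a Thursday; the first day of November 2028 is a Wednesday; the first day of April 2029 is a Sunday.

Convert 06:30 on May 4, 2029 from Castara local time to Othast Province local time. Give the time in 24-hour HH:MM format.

1 February 2029 is a Thursday, so the first Sunday is February 4.
1 November 2029 is a Thursday, so the first Monday is November 5 and the second is November 12.
Daylight saving runs 4 February – 12 November; May 4, 2029 is inside that window, so Castara is at UTC−02:30.
06:30 Castara + 2h30m = 09:00 UTC.
1 November 2028 is a Wednesday, so the first Sunday is November 5 and the fourth is November 26.
1 April 2029 is a Sunday, so Sundays fall on 1, 8, 15, 22, 29; the last is April 29.
At the standard offset (UTC−11:00), 09:00 UTC − 11h = 22:00 Othast Province standard time (rolling into the previous day, 3 May 2029).
The standard-time date in Othast Province, May 3, 2029, is outside the daylight-saving period (26 November 2028 – 29 April 2029), so Othast Province is on standard time, UTC−11:00.
09:00 UTC − 11h = 22:00 Othast Province (rolling into the previous day, 3 May 2029).

22:00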